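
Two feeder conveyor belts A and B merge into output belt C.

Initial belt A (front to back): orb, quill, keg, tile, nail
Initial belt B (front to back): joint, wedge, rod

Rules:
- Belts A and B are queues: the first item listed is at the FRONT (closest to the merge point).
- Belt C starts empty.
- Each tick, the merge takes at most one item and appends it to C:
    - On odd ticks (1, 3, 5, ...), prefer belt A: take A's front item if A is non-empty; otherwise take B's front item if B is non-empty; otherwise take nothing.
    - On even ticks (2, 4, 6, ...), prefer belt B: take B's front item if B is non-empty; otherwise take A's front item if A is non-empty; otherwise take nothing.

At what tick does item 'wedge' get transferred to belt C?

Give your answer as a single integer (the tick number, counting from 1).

Tick 1: prefer A, take orb from A; A=[quill,keg,tile,nail] B=[joint,wedge,rod] C=[orb]
Tick 2: prefer B, take joint from B; A=[quill,keg,tile,nail] B=[wedge,rod] C=[orb,joint]
Tick 3: prefer A, take quill from A; A=[keg,tile,nail] B=[wedge,rod] C=[orb,joint,quill]
Tick 4: prefer B, take wedge from B; A=[keg,tile,nail] B=[rod] C=[orb,joint,quill,wedge]

Answer: 4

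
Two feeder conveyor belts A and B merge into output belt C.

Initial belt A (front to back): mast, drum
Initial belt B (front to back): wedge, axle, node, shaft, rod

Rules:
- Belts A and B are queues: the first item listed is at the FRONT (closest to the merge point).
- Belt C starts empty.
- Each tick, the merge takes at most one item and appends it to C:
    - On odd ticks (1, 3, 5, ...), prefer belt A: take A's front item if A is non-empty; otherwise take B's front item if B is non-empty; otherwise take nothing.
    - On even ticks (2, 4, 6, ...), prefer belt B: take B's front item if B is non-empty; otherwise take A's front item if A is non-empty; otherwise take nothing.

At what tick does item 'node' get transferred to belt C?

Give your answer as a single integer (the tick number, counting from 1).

Answer: 5

Derivation:
Tick 1: prefer A, take mast from A; A=[drum] B=[wedge,axle,node,shaft,rod] C=[mast]
Tick 2: prefer B, take wedge from B; A=[drum] B=[axle,node,shaft,rod] C=[mast,wedge]
Tick 3: prefer A, take drum from A; A=[-] B=[axle,node,shaft,rod] C=[mast,wedge,drum]
Tick 4: prefer B, take axle from B; A=[-] B=[node,shaft,rod] C=[mast,wedge,drum,axle]
Tick 5: prefer A, take node from B; A=[-] B=[shaft,rod] C=[mast,wedge,drum,axle,node]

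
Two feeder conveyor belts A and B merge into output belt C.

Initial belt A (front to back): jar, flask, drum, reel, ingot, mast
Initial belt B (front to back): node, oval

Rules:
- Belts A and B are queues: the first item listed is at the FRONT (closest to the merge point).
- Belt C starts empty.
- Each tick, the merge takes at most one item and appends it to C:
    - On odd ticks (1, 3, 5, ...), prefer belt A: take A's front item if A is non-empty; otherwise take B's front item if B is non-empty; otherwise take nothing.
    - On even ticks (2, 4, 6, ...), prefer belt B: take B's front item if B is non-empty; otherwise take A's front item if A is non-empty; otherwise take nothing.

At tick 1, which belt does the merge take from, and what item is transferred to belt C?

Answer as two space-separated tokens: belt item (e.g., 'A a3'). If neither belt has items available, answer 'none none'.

Answer: A jar

Derivation:
Tick 1: prefer A, take jar from A; A=[flask,drum,reel,ingot,mast] B=[node,oval] C=[jar]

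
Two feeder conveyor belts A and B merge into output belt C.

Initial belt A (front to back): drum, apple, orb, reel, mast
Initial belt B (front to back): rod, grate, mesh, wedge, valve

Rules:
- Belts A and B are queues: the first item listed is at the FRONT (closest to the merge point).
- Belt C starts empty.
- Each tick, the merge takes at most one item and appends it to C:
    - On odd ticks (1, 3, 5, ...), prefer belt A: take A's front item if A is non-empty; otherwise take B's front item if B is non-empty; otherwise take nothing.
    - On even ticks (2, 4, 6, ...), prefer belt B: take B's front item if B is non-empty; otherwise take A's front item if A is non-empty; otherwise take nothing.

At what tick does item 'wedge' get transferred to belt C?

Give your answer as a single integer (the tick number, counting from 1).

Answer: 8

Derivation:
Tick 1: prefer A, take drum from A; A=[apple,orb,reel,mast] B=[rod,grate,mesh,wedge,valve] C=[drum]
Tick 2: prefer B, take rod from B; A=[apple,orb,reel,mast] B=[grate,mesh,wedge,valve] C=[drum,rod]
Tick 3: prefer A, take apple from A; A=[orb,reel,mast] B=[grate,mesh,wedge,valve] C=[drum,rod,apple]
Tick 4: prefer B, take grate from B; A=[orb,reel,mast] B=[mesh,wedge,valve] C=[drum,rod,apple,grate]
Tick 5: prefer A, take orb from A; A=[reel,mast] B=[mesh,wedge,valve] C=[drum,rod,apple,grate,orb]
Tick 6: prefer B, take mesh from B; A=[reel,mast] B=[wedge,valve] C=[drum,rod,apple,grate,orb,mesh]
Tick 7: prefer A, take reel from A; A=[mast] B=[wedge,valve] C=[drum,rod,apple,grate,orb,mesh,reel]
Tick 8: prefer B, take wedge from B; A=[mast] B=[valve] C=[drum,rod,apple,grate,orb,mesh,reel,wedge]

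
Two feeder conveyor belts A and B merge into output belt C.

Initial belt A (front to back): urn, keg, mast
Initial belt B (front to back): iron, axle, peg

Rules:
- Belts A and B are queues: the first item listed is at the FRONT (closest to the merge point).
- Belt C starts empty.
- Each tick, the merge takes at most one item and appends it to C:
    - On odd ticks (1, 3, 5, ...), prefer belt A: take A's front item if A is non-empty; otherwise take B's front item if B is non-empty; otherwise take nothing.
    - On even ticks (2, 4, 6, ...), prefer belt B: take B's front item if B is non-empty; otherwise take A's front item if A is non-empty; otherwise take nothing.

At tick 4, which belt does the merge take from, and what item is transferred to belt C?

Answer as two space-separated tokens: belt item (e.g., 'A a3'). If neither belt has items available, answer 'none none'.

Tick 1: prefer A, take urn from A; A=[keg,mast] B=[iron,axle,peg] C=[urn]
Tick 2: prefer B, take iron from B; A=[keg,mast] B=[axle,peg] C=[urn,iron]
Tick 3: prefer A, take keg from A; A=[mast] B=[axle,peg] C=[urn,iron,keg]
Tick 4: prefer B, take axle from B; A=[mast] B=[peg] C=[urn,iron,keg,axle]

Answer: B axle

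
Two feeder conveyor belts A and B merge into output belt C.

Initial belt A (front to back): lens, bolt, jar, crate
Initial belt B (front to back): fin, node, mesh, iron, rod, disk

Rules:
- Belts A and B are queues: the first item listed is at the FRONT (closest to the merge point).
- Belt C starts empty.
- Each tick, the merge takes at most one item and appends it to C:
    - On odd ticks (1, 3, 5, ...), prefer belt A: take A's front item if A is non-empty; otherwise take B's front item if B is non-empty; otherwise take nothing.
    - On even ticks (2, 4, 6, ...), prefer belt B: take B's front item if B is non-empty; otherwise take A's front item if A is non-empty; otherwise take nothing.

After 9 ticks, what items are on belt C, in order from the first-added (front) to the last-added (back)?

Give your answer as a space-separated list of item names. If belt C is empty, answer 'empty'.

Answer: lens fin bolt node jar mesh crate iron rod

Derivation:
Tick 1: prefer A, take lens from A; A=[bolt,jar,crate] B=[fin,node,mesh,iron,rod,disk] C=[lens]
Tick 2: prefer B, take fin from B; A=[bolt,jar,crate] B=[node,mesh,iron,rod,disk] C=[lens,fin]
Tick 3: prefer A, take bolt from A; A=[jar,crate] B=[node,mesh,iron,rod,disk] C=[lens,fin,bolt]
Tick 4: prefer B, take node from B; A=[jar,crate] B=[mesh,iron,rod,disk] C=[lens,fin,bolt,node]
Tick 5: prefer A, take jar from A; A=[crate] B=[mesh,iron,rod,disk] C=[lens,fin,bolt,node,jar]
Tick 6: prefer B, take mesh from B; A=[crate] B=[iron,rod,disk] C=[lens,fin,bolt,node,jar,mesh]
Tick 7: prefer A, take crate from A; A=[-] B=[iron,rod,disk] C=[lens,fin,bolt,node,jar,mesh,crate]
Tick 8: prefer B, take iron from B; A=[-] B=[rod,disk] C=[lens,fin,bolt,node,jar,mesh,crate,iron]
Tick 9: prefer A, take rod from B; A=[-] B=[disk] C=[lens,fin,bolt,node,jar,mesh,crate,iron,rod]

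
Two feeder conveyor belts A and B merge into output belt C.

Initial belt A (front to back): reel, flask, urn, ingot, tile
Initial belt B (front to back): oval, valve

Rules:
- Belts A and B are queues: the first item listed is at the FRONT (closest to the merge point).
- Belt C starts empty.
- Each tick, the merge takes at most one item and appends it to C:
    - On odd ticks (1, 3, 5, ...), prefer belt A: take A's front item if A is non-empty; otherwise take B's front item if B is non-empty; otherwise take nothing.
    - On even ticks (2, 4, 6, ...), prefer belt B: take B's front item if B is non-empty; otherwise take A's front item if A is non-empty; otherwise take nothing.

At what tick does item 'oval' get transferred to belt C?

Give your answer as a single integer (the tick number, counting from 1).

Answer: 2

Derivation:
Tick 1: prefer A, take reel from A; A=[flask,urn,ingot,tile] B=[oval,valve] C=[reel]
Tick 2: prefer B, take oval from B; A=[flask,urn,ingot,tile] B=[valve] C=[reel,oval]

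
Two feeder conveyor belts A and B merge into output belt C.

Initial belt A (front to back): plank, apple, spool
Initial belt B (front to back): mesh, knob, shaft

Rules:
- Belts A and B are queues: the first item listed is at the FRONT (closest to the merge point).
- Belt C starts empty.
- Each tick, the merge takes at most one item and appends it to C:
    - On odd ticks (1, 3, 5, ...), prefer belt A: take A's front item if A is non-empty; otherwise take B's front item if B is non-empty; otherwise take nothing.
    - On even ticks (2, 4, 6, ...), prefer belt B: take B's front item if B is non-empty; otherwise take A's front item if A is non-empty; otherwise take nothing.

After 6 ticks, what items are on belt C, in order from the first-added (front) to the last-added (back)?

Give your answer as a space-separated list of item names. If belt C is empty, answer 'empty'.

Tick 1: prefer A, take plank from A; A=[apple,spool] B=[mesh,knob,shaft] C=[plank]
Tick 2: prefer B, take mesh from B; A=[apple,spool] B=[knob,shaft] C=[plank,mesh]
Tick 3: prefer A, take apple from A; A=[spool] B=[knob,shaft] C=[plank,mesh,apple]
Tick 4: prefer B, take knob from B; A=[spool] B=[shaft] C=[plank,mesh,apple,knob]
Tick 5: prefer A, take spool from A; A=[-] B=[shaft] C=[plank,mesh,apple,knob,spool]
Tick 6: prefer B, take shaft from B; A=[-] B=[-] C=[plank,mesh,apple,knob,spool,shaft]

Answer: plank mesh apple knob spool shaft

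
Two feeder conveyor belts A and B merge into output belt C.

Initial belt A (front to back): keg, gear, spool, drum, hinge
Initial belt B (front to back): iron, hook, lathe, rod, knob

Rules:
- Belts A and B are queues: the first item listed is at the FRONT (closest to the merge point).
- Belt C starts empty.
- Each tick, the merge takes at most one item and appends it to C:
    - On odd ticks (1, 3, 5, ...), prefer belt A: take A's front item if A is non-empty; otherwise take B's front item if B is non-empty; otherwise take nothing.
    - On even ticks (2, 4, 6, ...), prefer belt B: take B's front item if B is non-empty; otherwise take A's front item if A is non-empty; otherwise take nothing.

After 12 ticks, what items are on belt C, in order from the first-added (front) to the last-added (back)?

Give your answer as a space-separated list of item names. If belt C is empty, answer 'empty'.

Answer: keg iron gear hook spool lathe drum rod hinge knob

Derivation:
Tick 1: prefer A, take keg from A; A=[gear,spool,drum,hinge] B=[iron,hook,lathe,rod,knob] C=[keg]
Tick 2: prefer B, take iron from B; A=[gear,spool,drum,hinge] B=[hook,lathe,rod,knob] C=[keg,iron]
Tick 3: prefer A, take gear from A; A=[spool,drum,hinge] B=[hook,lathe,rod,knob] C=[keg,iron,gear]
Tick 4: prefer B, take hook from B; A=[spool,drum,hinge] B=[lathe,rod,knob] C=[keg,iron,gear,hook]
Tick 5: prefer A, take spool from A; A=[drum,hinge] B=[lathe,rod,knob] C=[keg,iron,gear,hook,spool]
Tick 6: prefer B, take lathe from B; A=[drum,hinge] B=[rod,knob] C=[keg,iron,gear,hook,spool,lathe]
Tick 7: prefer A, take drum from A; A=[hinge] B=[rod,knob] C=[keg,iron,gear,hook,spool,lathe,drum]
Tick 8: prefer B, take rod from B; A=[hinge] B=[knob] C=[keg,iron,gear,hook,spool,lathe,drum,rod]
Tick 9: prefer A, take hinge from A; A=[-] B=[knob] C=[keg,iron,gear,hook,spool,lathe,drum,rod,hinge]
Tick 10: prefer B, take knob from B; A=[-] B=[-] C=[keg,iron,gear,hook,spool,lathe,drum,rod,hinge,knob]
Tick 11: prefer A, both empty, nothing taken; A=[-] B=[-] C=[keg,iron,gear,hook,spool,lathe,drum,rod,hinge,knob]
Tick 12: prefer B, both empty, nothing taken; A=[-] B=[-] C=[keg,iron,gear,hook,spool,lathe,drum,rod,hinge,knob]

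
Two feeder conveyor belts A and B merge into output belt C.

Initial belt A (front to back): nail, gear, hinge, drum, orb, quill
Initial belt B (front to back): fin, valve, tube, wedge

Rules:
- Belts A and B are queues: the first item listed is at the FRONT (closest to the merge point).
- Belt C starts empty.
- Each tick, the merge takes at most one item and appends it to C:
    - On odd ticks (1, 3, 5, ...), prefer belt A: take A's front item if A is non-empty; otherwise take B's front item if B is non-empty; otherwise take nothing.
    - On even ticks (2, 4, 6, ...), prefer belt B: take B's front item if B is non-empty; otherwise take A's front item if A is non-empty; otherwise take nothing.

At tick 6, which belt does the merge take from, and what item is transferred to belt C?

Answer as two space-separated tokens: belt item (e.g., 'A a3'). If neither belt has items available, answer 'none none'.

Tick 1: prefer A, take nail from A; A=[gear,hinge,drum,orb,quill] B=[fin,valve,tube,wedge] C=[nail]
Tick 2: prefer B, take fin from B; A=[gear,hinge,drum,orb,quill] B=[valve,tube,wedge] C=[nail,fin]
Tick 3: prefer A, take gear from A; A=[hinge,drum,orb,quill] B=[valve,tube,wedge] C=[nail,fin,gear]
Tick 4: prefer B, take valve from B; A=[hinge,drum,orb,quill] B=[tube,wedge] C=[nail,fin,gear,valve]
Tick 5: prefer A, take hinge from A; A=[drum,orb,quill] B=[tube,wedge] C=[nail,fin,gear,valve,hinge]
Tick 6: prefer B, take tube from B; A=[drum,orb,quill] B=[wedge] C=[nail,fin,gear,valve,hinge,tube]

Answer: B tube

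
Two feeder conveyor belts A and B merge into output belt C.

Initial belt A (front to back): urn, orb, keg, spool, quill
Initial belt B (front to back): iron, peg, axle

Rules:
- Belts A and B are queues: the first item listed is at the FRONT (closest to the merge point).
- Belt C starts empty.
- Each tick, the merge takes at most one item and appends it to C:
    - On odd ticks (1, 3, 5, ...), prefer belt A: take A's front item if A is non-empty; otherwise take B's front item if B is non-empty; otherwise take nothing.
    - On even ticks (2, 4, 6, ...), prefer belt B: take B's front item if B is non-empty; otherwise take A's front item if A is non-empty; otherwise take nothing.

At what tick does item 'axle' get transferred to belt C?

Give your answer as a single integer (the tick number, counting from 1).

Answer: 6

Derivation:
Tick 1: prefer A, take urn from A; A=[orb,keg,spool,quill] B=[iron,peg,axle] C=[urn]
Tick 2: prefer B, take iron from B; A=[orb,keg,spool,quill] B=[peg,axle] C=[urn,iron]
Tick 3: prefer A, take orb from A; A=[keg,spool,quill] B=[peg,axle] C=[urn,iron,orb]
Tick 4: prefer B, take peg from B; A=[keg,spool,quill] B=[axle] C=[urn,iron,orb,peg]
Tick 5: prefer A, take keg from A; A=[spool,quill] B=[axle] C=[urn,iron,orb,peg,keg]
Tick 6: prefer B, take axle from B; A=[spool,quill] B=[-] C=[urn,iron,orb,peg,keg,axle]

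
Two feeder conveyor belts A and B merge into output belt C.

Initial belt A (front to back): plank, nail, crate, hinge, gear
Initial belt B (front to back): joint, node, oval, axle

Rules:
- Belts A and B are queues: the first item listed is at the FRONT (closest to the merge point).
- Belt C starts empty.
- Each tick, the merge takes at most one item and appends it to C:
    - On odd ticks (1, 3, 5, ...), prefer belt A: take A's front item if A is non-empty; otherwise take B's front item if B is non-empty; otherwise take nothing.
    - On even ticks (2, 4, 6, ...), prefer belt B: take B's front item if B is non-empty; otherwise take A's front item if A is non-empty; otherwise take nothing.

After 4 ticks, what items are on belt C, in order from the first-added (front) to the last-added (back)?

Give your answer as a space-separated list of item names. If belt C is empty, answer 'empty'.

Answer: plank joint nail node

Derivation:
Tick 1: prefer A, take plank from A; A=[nail,crate,hinge,gear] B=[joint,node,oval,axle] C=[plank]
Tick 2: prefer B, take joint from B; A=[nail,crate,hinge,gear] B=[node,oval,axle] C=[plank,joint]
Tick 3: prefer A, take nail from A; A=[crate,hinge,gear] B=[node,oval,axle] C=[plank,joint,nail]
Tick 4: prefer B, take node from B; A=[crate,hinge,gear] B=[oval,axle] C=[plank,joint,nail,node]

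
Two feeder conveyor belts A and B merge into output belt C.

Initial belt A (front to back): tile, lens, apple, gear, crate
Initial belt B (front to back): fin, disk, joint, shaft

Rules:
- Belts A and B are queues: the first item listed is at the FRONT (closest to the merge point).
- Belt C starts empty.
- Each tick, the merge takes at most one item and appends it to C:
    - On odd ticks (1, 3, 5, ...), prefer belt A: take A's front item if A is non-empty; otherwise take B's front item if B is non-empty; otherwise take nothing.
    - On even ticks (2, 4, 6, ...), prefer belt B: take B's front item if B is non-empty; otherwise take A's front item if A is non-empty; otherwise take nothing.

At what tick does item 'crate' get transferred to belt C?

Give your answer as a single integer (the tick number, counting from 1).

Tick 1: prefer A, take tile from A; A=[lens,apple,gear,crate] B=[fin,disk,joint,shaft] C=[tile]
Tick 2: prefer B, take fin from B; A=[lens,apple,gear,crate] B=[disk,joint,shaft] C=[tile,fin]
Tick 3: prefer A, take lens from A; A=[apple,gear,crate] B=[disk,joint,shaft] C=[tile,fin,lens]
Tick 4: prefer B, take disk from B; A=[apple,gear,crate] B=[joint,shaft] C=[tile,fin,lens,disk]
Tick 5: prefer A, take apple from A; A=[gear,crate] B=[joint,shaft] C=[tile,fin,lens,disk,apple]
Tick 6: prefer B, take joint from B; A=[gear,crate] B=[shaft] C=[tile,fin,lens,disk,apple,joint]
Tick 7: prefer A, take gear from A; A=[crate] B=[shaft] C=[tile,fin,lens,disk,apple,joint,gear]
Tick 8: prefer B, take shaft from B; A=[crate] B=[-] C=[tile,fin,lens,disk,apple,joint,gear,shaft]
Tick 9: prefer A, take crate from A; A=[-] B=[-] C=[tile,fin,lens,disk,apple,joint,gear,shaft,crate]

Answer: 9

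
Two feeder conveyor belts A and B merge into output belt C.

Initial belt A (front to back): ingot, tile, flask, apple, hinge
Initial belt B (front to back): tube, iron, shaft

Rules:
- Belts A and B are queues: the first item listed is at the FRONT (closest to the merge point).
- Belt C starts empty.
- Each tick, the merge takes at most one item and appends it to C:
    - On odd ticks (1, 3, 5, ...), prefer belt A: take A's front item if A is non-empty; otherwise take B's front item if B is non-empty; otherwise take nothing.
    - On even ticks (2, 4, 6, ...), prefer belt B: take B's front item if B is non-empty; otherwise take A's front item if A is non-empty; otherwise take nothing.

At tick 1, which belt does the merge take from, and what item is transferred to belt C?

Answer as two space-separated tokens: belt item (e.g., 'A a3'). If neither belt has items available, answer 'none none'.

Answer: A ingot

Derivation:
Tick 1: prefer A, take ingot from A; A=[tile,flask,apple,hinge] B=[tube,iron,shaft] C=[ingot]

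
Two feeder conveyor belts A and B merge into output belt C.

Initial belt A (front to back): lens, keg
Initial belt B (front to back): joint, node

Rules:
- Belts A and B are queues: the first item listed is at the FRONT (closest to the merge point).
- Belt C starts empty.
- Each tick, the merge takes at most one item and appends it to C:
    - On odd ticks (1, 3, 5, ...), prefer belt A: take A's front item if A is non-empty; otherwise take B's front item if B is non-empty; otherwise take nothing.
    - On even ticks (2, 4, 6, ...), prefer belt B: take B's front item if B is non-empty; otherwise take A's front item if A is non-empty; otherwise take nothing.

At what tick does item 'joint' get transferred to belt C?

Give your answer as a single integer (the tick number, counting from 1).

Answer: 2

Derivation:
Tick 1: prefer A, take lens from A; A=[keg] B=[joint,node] C=[lens]
Tick 2: prefer B, take joint from B; A=[keg] B=[node] C=[lens,joint]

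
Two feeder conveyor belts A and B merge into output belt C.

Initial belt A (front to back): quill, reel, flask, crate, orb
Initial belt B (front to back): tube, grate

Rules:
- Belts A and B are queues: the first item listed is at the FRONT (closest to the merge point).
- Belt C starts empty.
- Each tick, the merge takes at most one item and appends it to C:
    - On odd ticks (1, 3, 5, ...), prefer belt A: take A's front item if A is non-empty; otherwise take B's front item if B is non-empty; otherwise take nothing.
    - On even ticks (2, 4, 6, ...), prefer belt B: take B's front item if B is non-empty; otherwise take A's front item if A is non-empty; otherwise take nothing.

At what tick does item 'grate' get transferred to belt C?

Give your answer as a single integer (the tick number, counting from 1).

Answer: 4

Derivation:
Tick 1: prefer A, take quill from A; A=[reel,flask,crate,orb] B=[tube,grate] C=[quill]
Tick 2: prefer B, take tube from B; A=[reel,flask,crate,orb] B=[grate] C=[quill,tube]
Tick 3: prefer A, take reel from A; A=[flask,crate,orb] B=[grate] C=[quill,tube,reel]
Tick 4: prefer B, take grate from B; A=[flask,crate,orb] B=[-] C=[quill,tube,reel,grate]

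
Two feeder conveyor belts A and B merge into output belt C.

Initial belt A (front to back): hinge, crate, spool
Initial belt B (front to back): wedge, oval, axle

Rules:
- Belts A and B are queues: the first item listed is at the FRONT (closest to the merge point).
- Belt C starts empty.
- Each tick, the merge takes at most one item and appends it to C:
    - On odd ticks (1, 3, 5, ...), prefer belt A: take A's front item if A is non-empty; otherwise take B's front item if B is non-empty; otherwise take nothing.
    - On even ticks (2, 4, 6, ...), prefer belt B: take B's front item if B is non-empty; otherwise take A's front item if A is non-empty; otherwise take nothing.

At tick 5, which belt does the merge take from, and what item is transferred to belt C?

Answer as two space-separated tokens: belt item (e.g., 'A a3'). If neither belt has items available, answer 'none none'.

Tick 1: prefer A, take hinge from A; A=[crate,spool] B=[wedge,oval,axle] C=[hinge]
Tick 2: prefer B, take wedge from B; A=[crate,spool] B=[oval,axle] C=[hinge,wedge]
Tick 3: prefer A, take crate from A; A=[spool] B=[oval,axle] C=[hinge,wedge,crate]
Tick 4: prefer B, take oval from B; A=[spool] B=[axle] C=[hinge,wedge,crate,oval]
Tick 5: prefer A, take spool from A; A=[-] B=[axle] C=[hinge,wedge,crate,oval,spool]

Answer: A spool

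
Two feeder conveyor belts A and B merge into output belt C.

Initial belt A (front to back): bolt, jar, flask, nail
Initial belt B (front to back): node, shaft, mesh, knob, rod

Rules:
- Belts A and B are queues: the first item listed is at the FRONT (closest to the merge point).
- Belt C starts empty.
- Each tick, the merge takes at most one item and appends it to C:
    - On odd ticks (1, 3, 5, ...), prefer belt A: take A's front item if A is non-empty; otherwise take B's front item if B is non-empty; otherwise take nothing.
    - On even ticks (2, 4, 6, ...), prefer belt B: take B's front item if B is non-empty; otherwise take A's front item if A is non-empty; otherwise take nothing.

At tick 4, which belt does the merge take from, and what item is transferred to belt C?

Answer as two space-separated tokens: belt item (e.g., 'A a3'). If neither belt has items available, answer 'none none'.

Answer: B shaft

Derivation:
Tick 1: prefer A, take bolt from A; A=[jar,flask,nail] B=[node,shaft,mesh,knob,rod] C=[bolt]
Tick 2: prefer B, take node from B; A=[jar,flask,nail] B=[shaft,mesh,knob,rod] C=[bolt,node]
Tick 3: prefer A, take jar from A; A=[flask,nail] B=[shaft,mesh,knob,rod] C=[bolt,node,jar]
Tick 4: prefer B, take shaft from B; A=[flask,nail] B=[mesh,knob,rod] C=[bolt,node,jar,shaft]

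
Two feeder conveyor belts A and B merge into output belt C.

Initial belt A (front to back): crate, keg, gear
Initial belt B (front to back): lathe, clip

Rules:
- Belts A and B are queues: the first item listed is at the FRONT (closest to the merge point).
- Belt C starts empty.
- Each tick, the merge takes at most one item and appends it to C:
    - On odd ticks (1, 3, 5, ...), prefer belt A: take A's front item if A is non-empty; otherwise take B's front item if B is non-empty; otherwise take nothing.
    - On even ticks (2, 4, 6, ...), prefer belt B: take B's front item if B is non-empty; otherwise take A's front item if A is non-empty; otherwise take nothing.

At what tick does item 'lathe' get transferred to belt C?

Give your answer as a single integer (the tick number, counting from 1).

Tick 1: prefer A, take crate from A; A=[keg,gear] B=[lathe,clip] C=[crate]
Tick 2: prefer B, take lathe from B; A=[keg,gear] B=[clip] C=[crate,lathe]

Answer: 2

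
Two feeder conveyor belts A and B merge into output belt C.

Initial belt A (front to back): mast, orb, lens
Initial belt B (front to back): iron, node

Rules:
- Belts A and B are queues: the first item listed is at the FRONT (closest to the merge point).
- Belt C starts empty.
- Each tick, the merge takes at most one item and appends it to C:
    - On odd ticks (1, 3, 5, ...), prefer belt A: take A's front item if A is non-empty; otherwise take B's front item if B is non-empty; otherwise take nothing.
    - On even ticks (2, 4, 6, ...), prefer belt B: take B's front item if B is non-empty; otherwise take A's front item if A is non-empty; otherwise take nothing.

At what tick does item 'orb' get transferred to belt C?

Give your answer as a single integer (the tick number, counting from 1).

Tick 1: prefer A, take mast from A; A=[orb,lens] B=[iron,node] C=[mast]
Tick 2: prefer B, take iron from B; A=[orb,lens] B=[node] C=[mast,iron]
Tick 3: prefer A, take orb from A; A=[lens] B=[node] C=[mast,iron,orb]

Answer: 3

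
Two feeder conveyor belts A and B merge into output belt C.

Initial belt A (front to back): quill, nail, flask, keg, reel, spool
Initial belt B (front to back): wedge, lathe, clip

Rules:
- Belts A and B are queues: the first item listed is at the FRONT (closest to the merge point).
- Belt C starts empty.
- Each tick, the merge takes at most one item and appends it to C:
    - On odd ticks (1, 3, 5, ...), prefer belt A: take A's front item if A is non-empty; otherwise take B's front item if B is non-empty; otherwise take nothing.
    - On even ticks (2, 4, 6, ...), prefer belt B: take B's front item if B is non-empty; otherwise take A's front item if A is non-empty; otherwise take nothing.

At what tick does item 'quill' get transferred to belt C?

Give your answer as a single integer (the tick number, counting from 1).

Tick 1: prefer A, take quill from A; A=[nail,flask,keg,reel,spool] B=[wedge,lathe,clip] C=[quill]

Answer: 1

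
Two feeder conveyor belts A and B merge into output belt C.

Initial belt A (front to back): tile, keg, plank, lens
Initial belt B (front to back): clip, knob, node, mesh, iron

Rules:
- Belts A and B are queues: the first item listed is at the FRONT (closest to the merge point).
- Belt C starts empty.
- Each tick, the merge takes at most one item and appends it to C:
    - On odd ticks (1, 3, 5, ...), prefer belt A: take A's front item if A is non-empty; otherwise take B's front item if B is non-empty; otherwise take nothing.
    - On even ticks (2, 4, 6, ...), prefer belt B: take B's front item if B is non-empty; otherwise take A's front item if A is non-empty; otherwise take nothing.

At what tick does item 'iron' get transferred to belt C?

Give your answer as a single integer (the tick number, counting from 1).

Tick 1: prefer A, take tile from A; A=[keg,plank,lens] B=[clip,knob,node,mesh,iron] C=[tile]
Tick 2: prefer B, take clip from B; A=[keg,plank,lens] B=[knob,node,mesh,iron] C=[tile,clip]
Tick 3: prefer A, take keg from A; A=[plank,lens] B=[knob,node,mesh,iron] C=[tile,clip,keg]
Tick 4: prefer B, take knob from B; A=[plank,lens] B=[node,mesh,iron] C=[tile,clip,keg,knob]
Tick 5: prefer A, take plank from A; A=[lens] B=[node,mesh,iron] C=[tile,clip,keg,knob,plank]
Tick 6: prefer B, take node from B; A=[lens] B=[mesh,iron] C=[tile,clip,keg,knob,plank,node]
Tick 7: prefer A, take lens from A; A=[-] B=[mesh,iron] C=[tile,clip,keg,knob,plank,node,lens]
Tick 8: prefer B, take mesh from B; A=[-] B=[iron] C=[tile,clip,keg,knob,plank,node,lens,mesh]
Tick 9: prefer A, take iron from B; A=[-] B=[-] C=[tile,clip,keg,knob,plank,node,lens,mesh,iron]

Answer: 9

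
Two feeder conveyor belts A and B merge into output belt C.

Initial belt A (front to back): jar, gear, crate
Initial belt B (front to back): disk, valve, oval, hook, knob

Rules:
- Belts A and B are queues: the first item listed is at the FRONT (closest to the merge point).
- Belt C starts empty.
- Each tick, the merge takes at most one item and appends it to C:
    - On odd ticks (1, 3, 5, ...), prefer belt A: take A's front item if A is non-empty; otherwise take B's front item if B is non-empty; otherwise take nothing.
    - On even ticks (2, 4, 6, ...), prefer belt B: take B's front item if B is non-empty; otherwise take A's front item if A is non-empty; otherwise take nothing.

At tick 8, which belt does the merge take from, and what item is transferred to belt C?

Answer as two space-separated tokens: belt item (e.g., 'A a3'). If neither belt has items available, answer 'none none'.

Tick 1: prefer A, take jar from A; A=[gear,crate] B=[disk,valve,oval,hook,knob] C=[jar]
Tick 2: prefer B, take disk from B; A=[gear,crate] B=[valve,oval,hook,knob] C=[jar,disk]
Tick 3: prefer A, take gear from A; A=[crate] B=[valve,oval,hook,knob] C=[jar,disk,gear]
Tick 4: prefer B, take valve from B; A=[crate] B=[oval,hook,knob] C=[jar,disk,gear,valve]
Tick 5: prefer A, take crate from A; A=[-] B=[oval,hook,knob] C=[jar,disk,gear,valve,crate]
Tick 6: prefer B, take oval from B; A=[-] B=[hook,knob] C=[jar,disk,gear,valve,crate,oval]
Tick 7: prefer A, take hook from B; A=[-] B=[knob] C=[jar,disk,gear,valve,crate,oval,hook]
Tick 8: prefer B, take knob from B; A=[-] B=[-] C=[jar,disk,gear,valve,crate,oval,hook,knob]

Answer: B knob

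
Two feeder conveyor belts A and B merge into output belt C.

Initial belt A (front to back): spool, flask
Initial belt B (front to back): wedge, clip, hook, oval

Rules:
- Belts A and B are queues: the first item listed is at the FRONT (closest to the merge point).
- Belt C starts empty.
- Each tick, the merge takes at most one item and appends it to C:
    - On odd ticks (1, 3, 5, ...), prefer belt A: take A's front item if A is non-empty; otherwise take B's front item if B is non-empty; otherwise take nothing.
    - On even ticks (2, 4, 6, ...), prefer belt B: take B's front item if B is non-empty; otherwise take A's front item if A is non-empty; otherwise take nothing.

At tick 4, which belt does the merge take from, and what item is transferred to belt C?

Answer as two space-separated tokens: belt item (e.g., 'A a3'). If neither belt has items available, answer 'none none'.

Answer: B clip

Derivation:
Tick 1: prefer A, take spool from A; A=[flask] B=[wedge,clip,hook,oval] C=[spool]
Tick 2: prefer B, take wedge from B; A=[flask] B=[clip,hook,oval] C=[spool,wedge]
Tick 3: prefer A, take flask from A; A=[-] B=[clip,hook,oval] C=[spool,wedge,flask]
Tick 4: prefer B, take clip from B; A=[-] B=[hook,oval] C=[spool,wedge,flask,clip]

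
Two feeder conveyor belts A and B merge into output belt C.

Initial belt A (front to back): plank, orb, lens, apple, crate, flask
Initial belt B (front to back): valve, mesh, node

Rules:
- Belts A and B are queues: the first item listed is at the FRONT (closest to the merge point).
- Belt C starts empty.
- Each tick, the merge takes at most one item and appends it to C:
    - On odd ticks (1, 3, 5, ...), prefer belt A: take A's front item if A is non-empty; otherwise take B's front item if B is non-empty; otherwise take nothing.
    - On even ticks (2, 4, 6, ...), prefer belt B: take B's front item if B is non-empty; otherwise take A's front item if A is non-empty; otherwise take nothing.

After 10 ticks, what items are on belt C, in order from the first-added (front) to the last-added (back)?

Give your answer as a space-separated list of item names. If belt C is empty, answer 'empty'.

Tick 1: prefer A, take plank from A; A=[orb,lens,apple,crate,flask] B=[valve,mesh,node] C=[plank]
Tick 2: prefer B, take valve from B; A=[orb,lens,apple,crate,flask] B=[mesh,node] C=[plank,valve]
Tick 3: prefer A, take orb from A; A=[lens,apple,crate,flask] B=[mesh,node] C=[plank,valve,orb]
Tick 4: prefer B, take mesh from B; A=[lens,apple,crate,flask] B=[node] C=[plank,valve,orb,mesh]
Tick 5: prefer A, take lens from A; A=[apple,crate,flask] B=[node] C=[plank,valve,orb,mesh,lens]
Tick 6: prefer B, take node from B; A=[apple,crate,flask] B=[-] C=[plank,valve,orb,mesh,lens,node]
Tick 7: prefer A, take apple from A; A=[crate,flask] B=[-] C=[plank,valve,orb,mesh,lens,node,apple]
Tick 8: prefer B, take crate from A; A=[flask] B=[-] C=[plank,valve,orb,mesh,lens,node,apple,crate]
Tick 9: prefer A, take flask from A; A=[-] B=[-] C=[plank,valve,orb,mesh,lens,node,apple,crate,flask]
Tick 10: prefer B, both empty, nothing taken; A=[-] B=[-] C=[plank,valve,orb,mesh,lens,node,apple,crate,flask]

Answer: plank valve orb mesh lens node apple crate flask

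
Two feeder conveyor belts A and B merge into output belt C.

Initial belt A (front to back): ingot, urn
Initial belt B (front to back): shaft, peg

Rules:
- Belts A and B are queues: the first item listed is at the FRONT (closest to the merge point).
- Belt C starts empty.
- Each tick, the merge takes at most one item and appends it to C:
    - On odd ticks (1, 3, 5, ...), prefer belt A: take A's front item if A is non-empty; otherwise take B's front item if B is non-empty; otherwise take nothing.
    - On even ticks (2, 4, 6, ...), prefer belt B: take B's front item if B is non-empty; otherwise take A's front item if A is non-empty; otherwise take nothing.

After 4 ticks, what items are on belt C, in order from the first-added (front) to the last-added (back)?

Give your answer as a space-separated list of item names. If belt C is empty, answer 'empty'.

Tick 1: prefer A, take ingot from A; A=[urn] B=[shaft,peg] C=[ingot]
Tick 2: prefer B, take shaft from B; A=[urn] B=[peg] C=[ingot,shaft]
Tick 3: prefer A, take urn from A; A=[-] B=[peg] C=[ingot,shaft,urn]
Tick 4: prefer B, take peg from B; A=[-] B=[-] C=[ingot,shaft,urn,peg]

Answer: ingot shaft urn peg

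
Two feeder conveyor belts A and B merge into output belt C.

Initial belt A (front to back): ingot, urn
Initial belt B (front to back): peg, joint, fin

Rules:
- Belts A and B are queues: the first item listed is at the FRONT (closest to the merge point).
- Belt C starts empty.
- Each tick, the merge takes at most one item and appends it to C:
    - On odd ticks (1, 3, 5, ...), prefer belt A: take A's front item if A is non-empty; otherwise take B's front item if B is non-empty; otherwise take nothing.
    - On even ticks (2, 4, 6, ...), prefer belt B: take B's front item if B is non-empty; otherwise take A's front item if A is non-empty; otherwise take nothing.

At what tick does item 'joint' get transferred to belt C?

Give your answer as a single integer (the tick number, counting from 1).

Answer: 4

Derivation:
Tick 1: prefer A, take ingot from A; A=[urn] B=[peg,joint,fin] C=[ingot]
Tick 2: prefer B, take peg from B; A=[urn] B=[joint,fin] C=[ingot,peg]
Tick 3: prefer A, take urn from A; A=[-] B=[joint,fin] C=[ingot,peg,urn]
Tick 4: prefer B, take joint from B; A=[-] B=[fin] C=[ingot,peg,urn,joint]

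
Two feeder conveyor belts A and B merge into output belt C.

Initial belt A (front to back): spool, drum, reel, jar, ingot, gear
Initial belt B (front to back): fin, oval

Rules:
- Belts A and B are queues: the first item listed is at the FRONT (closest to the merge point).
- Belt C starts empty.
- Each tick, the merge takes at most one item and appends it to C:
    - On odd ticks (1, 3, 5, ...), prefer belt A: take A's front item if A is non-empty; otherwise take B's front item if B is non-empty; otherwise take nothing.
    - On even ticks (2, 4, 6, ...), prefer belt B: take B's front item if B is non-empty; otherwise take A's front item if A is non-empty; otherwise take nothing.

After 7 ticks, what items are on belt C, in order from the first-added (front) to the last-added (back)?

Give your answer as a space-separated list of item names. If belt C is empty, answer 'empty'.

Answer: spool fin drum oval reel jar ingot

Derivation:
Tick 1: prefer A, take spool from A; A=[drum,reel,jar,ingot,gear] B=[fin,oval] C=[spool]
Tick 2: prefer B, take fin from B; A=[drum,reel,jar,ingot,gear] B=[oval] C=[spool,fin]
Tick 3: prefer A, take drum from A; A=[reel,jar,ingot,gear] B=[oval] C=[spool,fin,drum]
Tick 4: prefer B, take oval from B; A=[reel,jar,ingot,gear] B=[-] C=[spool,fin,drum,oval]
Tick 5: prefer A, take reel from A; A=[jar,ingot,gear] B=[-] C=[spool,fin,drum,oval,reel]
Tick 6: prefer B, take jar from A; A=[ingot,gear] B=[-] C=[spool,fin,drum,oval,reel,jar]
Tick 7: prefer A, take ingot from A; A=[gear] B=[-] C=[spool,fin,drum,oval,reel,jar,ingot]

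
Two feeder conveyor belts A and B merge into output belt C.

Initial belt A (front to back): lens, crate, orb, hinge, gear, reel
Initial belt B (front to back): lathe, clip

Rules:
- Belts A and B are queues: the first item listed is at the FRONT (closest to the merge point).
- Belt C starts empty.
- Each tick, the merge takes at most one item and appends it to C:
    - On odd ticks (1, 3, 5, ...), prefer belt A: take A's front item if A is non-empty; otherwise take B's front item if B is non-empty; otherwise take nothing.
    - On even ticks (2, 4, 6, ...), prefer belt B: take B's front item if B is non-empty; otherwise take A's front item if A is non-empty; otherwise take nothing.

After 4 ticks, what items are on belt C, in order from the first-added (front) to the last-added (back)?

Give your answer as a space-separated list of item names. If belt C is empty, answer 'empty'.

Answer: lens lathe crate clip

Derivation:
Tick 1: prefer A, take lens from A; A=[crate,orb,hinge,gear,reel] B=[lathe,clip] C=[lens]
Tick 2: prefer B, take lathe from B; A=[crate,orb,hinge,gear,reel] B=[clip] C=[lens,lathe]
Tick 3: prefer A, take crate from A; A=[orb,hinge,gear,reel] B=[clip] C=[lens,lathe,crate]
Tick 4: prefer B, take clip from B; A=[orb,hinge,gear,reel] B=[-] C=[lens,lathe,crate,clip]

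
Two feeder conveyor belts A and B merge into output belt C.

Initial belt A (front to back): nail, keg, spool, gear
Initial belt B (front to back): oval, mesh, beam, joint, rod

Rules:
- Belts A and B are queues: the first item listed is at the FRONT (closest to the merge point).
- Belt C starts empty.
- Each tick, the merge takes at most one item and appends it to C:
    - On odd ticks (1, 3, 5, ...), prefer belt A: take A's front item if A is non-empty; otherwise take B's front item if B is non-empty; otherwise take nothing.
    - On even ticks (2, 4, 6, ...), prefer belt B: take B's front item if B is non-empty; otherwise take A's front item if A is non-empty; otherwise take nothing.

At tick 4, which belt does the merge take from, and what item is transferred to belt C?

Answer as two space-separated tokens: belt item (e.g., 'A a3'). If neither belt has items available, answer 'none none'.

Tick 1: prefer A, take nail from A; A=[keg,spool,gear] B=[oval,mesh,beam,joint,rod] C=[nail]
Tick 2: prefer B, take oval from B; A=[keg,spool,gear] B=[mesh,beam,joint,rod] C=[nail,oval]
Tick 3: prefer A, take keg from A; A=[spool,gear] B=[mesh,beam,joint,rod] C=[nail,oval,keg]
Tick 4: prefer B, take mesh from B; A=[spool,gear] B=[beam,joint,rod] C=[nail,oval,keg,mesh]

Answer: B mesh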